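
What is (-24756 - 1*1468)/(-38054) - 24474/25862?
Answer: -63282127/246038137 ≈ -0.25720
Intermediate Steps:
(-24756 - 1*1468)/(-38054) - 24474/25862 = (-24756 - 1468)*(-1/38054) - 24474*1/25862 = -26224*(-1/38054) - 12237/12931 = 13112/19027 - 12237/12931 = -63282127/246038137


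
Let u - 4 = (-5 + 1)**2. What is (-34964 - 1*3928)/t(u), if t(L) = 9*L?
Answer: -3241/15 ≈ -216.07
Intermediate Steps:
u = 20 (u = 4 + (-5 + 1)**2 = 4 + (-4)**2 = 4 + 16 = 20)
(-34964 - 1*3928)/t(u) = (-34964 - 1*3928)/((9*20)) = (-34964 - 3928)/180 = -38892*1/180 = -3241/15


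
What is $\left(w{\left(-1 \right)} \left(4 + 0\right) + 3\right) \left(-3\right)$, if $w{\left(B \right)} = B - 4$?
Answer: $51$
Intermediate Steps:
$w{\left(B \right)} = -4 + B$
$\left(w{\left(-1 \right)} \left(4 + 0\right) + 3\right) \left(-3\right) = \left(\left(-4 - 1\right) \left(4 + 0\right) + 3\right) \left(-3\right) = \left(\left(-5\right) 4 + 3\right) \left(-3\right) = \left(-20 + 3\right) \left(-3\right) = \left(-17\right) \left(-3\right) = 51$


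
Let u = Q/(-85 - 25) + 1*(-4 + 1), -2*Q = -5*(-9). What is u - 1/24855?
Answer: -3057209/1093620 ≈ -2.7955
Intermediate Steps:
Q = -45/2 (Q = -(-5)*(-9)/2 = -½*45 = -45/2 ≈ -22.500)
u = -123/44 (u = -45/(2*(-85 - 25)) + 1*(-4 + 1) = -45/2/(-110) + 1*(-3) = -45/2*(-1/110) - 3 = 9/44 - 3 = -123/44 ≈ -2.7955)
u - 1/24855 = -123/44 - 1/24855 = -3057209/1093620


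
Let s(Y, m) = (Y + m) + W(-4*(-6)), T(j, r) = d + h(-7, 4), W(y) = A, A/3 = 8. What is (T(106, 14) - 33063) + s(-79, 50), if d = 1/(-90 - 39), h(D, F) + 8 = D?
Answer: -4267708/129 ≈ -33083.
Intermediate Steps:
A = 24 (A = 3*8 = 24)
h(D, F) = -8 + D
W(y) = 24
d = -1/129 (d = 1/(-129) = -1/129 ≈ -0.0077519)
T(j, r) = -1936/129 (T(j, r) = -1/129 + (-8 - 7) = -1/129 - 15 = -1936/129)
s(Y, m) = 24 + Y + m (s(Y, m) = (Y + m) + 24 = 24 + Y + m)
(T(106, 14) - 33063) + s(-79, 50) = (-1936/129 - 33063) + (24 - 79 + 50) = -4267063/129 - 5 = -4267708/129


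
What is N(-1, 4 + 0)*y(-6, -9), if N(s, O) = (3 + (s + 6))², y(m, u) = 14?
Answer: 896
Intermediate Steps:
N(s, O) = (9 + s)² (N(s, O) = (3 + (6 + s))² = (9 + s)²)
N(-1, 4 + 0)*y(-6, -9) = (9 - 1)²*14 = 8²*14 = 64*14 = 896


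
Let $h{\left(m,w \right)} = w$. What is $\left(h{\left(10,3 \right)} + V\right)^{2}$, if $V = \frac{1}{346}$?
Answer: $\frac{1079521}{119716} \approx 9.0173$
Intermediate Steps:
$V = \frac{1}{346} \approx 0.0028902$
$\left(h{\left(10,3 \right)} + V\right)^{2} = \left(3 + \frac{1}{346}\right)^{2} = \left(\frac{1039}{346}\right)^{2} = \frac{1079521}{119716}$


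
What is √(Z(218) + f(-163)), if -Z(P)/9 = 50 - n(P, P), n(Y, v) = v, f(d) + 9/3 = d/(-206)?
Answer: √64069502/206 ≈ 38.856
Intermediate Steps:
f(d) = -3 - d/206 (f(d) = -3 + d/(-206) = -3 + d*(-1/206) = -3 - d/206)
Z(P) = -450 + 9*P (Z(P) = -9*(50 - P) = -450 + 9*P)
√(Z(218) + f(-163)) = √((-450 + 9*218) + (-3 - 1/206*(-163))) = √((-450 + 1962) + (-3 + 163/206)) = √(1512 - 455/206) = √(311017/206) = √64069502/206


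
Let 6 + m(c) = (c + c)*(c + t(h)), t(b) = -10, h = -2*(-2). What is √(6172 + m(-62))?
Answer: √15094 ≈ 122.86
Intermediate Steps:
h = 4
m(c) = -6 + 2*c*(-10 + c) (m(c) = -6 + (c + c)*(c - 10) = -6 + (2*c)*(-10 + c) = -6 + 2*c*(-10 + c))
√(6172 + m(-62)) = √(6172 + (-6 - 20*(-62) + 2*(-62)²)) = √(6172 + (-6 + 1240 + 2*3844)) = √(6172 + (-6 + 1240 + 7688)) = √(6172 + 8922) = √15094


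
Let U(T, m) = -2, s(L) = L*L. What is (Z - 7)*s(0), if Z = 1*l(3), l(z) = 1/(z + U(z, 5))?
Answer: 0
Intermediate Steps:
s(L) = L²
l(z) = 1/(-2 + z) (l(z) = 1/(z - 2) = 1/(-2 + z))
Z = 1 (Z = 1/(-2 + 3) = 1/1 = 1*1 = 1)
(Z - 7)*s(0) = (1 - 7)*0² = -6*0 = 0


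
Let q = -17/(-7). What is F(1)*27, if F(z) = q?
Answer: 459/7 ≈ 65.571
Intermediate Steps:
q = 17/7 (q = -17*(-1/7) = 17/7 ≈ 2.4286)
F(z) = 17/7
F(1)*27 = (17/7)*27 = 459/7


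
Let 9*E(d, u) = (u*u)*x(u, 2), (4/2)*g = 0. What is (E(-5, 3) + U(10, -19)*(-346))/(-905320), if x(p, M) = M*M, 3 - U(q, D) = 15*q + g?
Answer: -25433/452660 ≈ -0.056186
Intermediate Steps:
g = 0 (g = (½)*0 = 0)
U(q, D) = 3 - 15*q (U(q, D) = 3 - (15*q + 0) = 3 - 15*q)
x(p, M) = M²
E(d, u) = 4*u²/9 (E(d, u) = ((u*u)*2²)/9 = (u²*4)/9 = (4*u²)/9 = 4*u²/9)
(E(-5, 3) + U(10, -19)*(-346))/(-905320) = ((4/9)*3² + (3 - 15*10)*(-346))/(-905320) = ((4/9)*9 + (3 - 150)*(-346))*(-1/905320) = (4 - 147*(-346))*(-1/905320) = (4 + 50862)*(-1/905320) = 50866*(-1/905320) = -25433/452660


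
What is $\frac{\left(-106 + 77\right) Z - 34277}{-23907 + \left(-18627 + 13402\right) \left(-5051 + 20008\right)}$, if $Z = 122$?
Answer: $\frac{37815}{78174232} \approx 0.00048373$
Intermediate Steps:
$\frac{\left(-106 + 77\right) Z - 34277}{-23907 + \left(-18627 + 13402\right) \left(-5051 + 20008\right)} = \frac{\left(-106 + 77\right) 122 - 34277}{-23907 + \left(-18627 + 13402\right) \left(-5051 + 20008\right)} = \frac{\left(-29\right) 122 - 34277}{-23907 - 78150325} = \frac{-3538 - 34277}{-23907 - 78150325} = - \frac{37815}{-78174232} = \left(-37815\right) \left(- \frac{1}{78174232}\right) = \frac{37815}{78174232}$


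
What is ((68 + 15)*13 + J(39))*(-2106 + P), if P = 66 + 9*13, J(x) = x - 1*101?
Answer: -1955691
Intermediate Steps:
J(x) = -101 + x (J(x) = x - 101 = -101 + x)
P = 183 (P = 66 + 117 = 183)
((68 + 15)*13 + J(39))*(-2106 + P) = ((68 + 15)*13 + (-101 + 39))*(-2106 + 183) = (83*13 - 62)*(-1923) = (1079 - 62)*(-1923) = 1017*(-1923) = -1955691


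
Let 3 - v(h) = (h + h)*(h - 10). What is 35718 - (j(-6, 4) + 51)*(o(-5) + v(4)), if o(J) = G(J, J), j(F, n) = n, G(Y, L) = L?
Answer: 33188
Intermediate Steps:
v(h) = 3 - 2*h*(-10 + h) (v(h) = 3 - (h + h)*(h - 10) = 3 - 2*h*(-10 + h))
o(J) = J
35718 - (j(-6, 4) + 51)*(o(-5) + v(4)) = 35718 - (4 + 51)*(-5 + (3 - 2*4**2 + 20*4)) = 35718 - 55*(-5 + (3 - 2*16 + 80)) = 35718 - 55*(-5 + (3 - 32 + 80)) = 35718 - 55*(-5 + 51) = 35718 - 55*46 = 35718 - 1*2530 = 35718 - 2530 = 33188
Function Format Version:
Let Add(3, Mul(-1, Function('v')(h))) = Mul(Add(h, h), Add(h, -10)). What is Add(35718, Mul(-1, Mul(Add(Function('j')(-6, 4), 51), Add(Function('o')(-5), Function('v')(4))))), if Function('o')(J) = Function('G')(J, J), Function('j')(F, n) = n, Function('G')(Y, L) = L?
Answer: 33188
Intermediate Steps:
Function('v')(h) = Add(3, Mul(-2, h, Add(-10, h))) (Function('v')(h) = Add(3, Mul(-1, Mul(Add(h, h), Add(h, -10)))) = Add(3, Mul(-1, Mul(Mul(2, h), Add(-10, h)))) = Add(3, Mul(-1, Mul(2, h, Add(-10, h)))) = Add(3, Mul(-2, h, Add(-10, h))))
Function('o')(J) = J
Add(35718, Mul(-1, Mul(Add(Function('j')(-6, 4), 51), Add(Function('o')(-5), Function('v')(4))))) = Add(35718, Mul(-1, Mul(Add(4, 51), Add(-5, Add(3, Mul(-2, Pow(4, 2)), Mul(20, 4)))))) = Add(35718, Mul(-1, Mul(55, Add(-5, Add(3, Mul(-2, 16), 80))))) = Add(35718, Mul(-1, Mul(55, Add(-5, Add(3, -32, 80))))) = Add(35718, Mul(-1, Mul(55, Add(-5, 51)))) = Add(35718, Mul(-1, Mul(55, 46))) = Add(35718, Mul(-1, 2530)) = Add(35718, -2530) = 33188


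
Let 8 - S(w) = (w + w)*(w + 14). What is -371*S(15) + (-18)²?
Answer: 320126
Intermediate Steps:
S(w) = 8 - 2*w*(14 + w) (S(w) = 8 - (w + w)*(w + 14) = 8 - 2*w*(14 + w))
-371*S(15) + (-18)² = -371*(8 - 28*15 - 2*15²) + (-18)² = -371*(8 - 420 - 2*225) + 324 = -371*(8 - 420 - 450) + 324 = -371*(-862) + 324 = 319802 + 324 = 320126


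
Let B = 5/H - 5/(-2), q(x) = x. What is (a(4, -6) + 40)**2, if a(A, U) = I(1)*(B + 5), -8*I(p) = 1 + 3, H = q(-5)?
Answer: 21609/16 ≈ 1350.6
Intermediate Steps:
H = -5
B = 3/2 (B = 5/(-5) - 5/(-2) = 5*(-1/5) - 5*(-1/2) = -1 + 5/2 = 3/2 ≈ 1.5000)
I(p) = -1/2 (I(p) = -(1 + 3)/8 = -1/8*4 = -1/2)
a(A, U) = -13/4 (a(A, U) = -(3/2 + 5)/2 = -1/2*13/2 = -13/4)
(a(4, -6) + 40)**2 = (-13/4 + 40)**2 = (147/4)**2 = 21609/16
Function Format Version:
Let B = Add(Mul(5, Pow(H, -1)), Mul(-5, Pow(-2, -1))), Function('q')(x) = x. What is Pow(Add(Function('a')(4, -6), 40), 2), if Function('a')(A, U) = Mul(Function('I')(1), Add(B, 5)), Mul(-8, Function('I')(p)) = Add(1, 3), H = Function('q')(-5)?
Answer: Rational(21609, 16) ≈ 1350.6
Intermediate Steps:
H = -5
B = Rational(3, 2) (B = Add(Mul(5, Pow(-5, -1)), Mul(-5, Pow(-2, -1))) = Add(Mul(5, Rational(-1, 5)), Mul(-5, Rational(-1, 2))) = Add(-1, Rational(5, 2)) = Rational(3, 2) ≈ 1.5000)
Function('I')(p) = Rational(-1, 2) (Function('I')(p) = Mul(Rational(-1, 8), Add(1, 3)) = Mul(Rational(-1, 8), 4) = Rational(-1, 2))
Function('a')(A, U) = Rational(-13, 4) (Function('a')(A, U) = Mul(Rational(-1, 2), Add(Rational(3, 2), 5)) = Mul(Rational(-1, 2), Rational(13, 2)) = Rational(-13, 4))
Pow(Add(Function('a')(4, -6), 40), 2) = Pow(Add(Rational(-13, 4), 40), 2) = Pow(Rational(147, 4), 2) = Rational(21609, 16)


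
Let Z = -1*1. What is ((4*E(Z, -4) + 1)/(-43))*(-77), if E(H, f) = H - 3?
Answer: -1155/43 ≈ -26.860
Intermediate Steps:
Z = -1
E(H, f) = -3 + H
((4*E(Z, -4) + 1)/(-43))*(-77) = ((4*(-3 - 1) + 1)/(-43))*(-77) = ((4*(-4) + 1)*(-1/43))*(-77) = ((-16 + 1)*(-1/43))*(-77) = -15*(-1/43)*(-77) = (15/43)*(-77) = -1155/43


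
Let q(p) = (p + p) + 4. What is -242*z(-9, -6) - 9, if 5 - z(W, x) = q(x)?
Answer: -3155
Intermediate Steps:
q(p) = 4 + 2*p (q(p) = 2*p + 4 = 4 + 2*p)
z(W, x) = 1 - 2*x (z(W, x) = 5 - (4 + 2*x) = 5 + (-4 - 2*x) = 1 - 2*x)
-242*z(-9, -6) - 9 = -242*(1 - 2*(-6)) - 9 = -242*(1 + 12) - 9 = -242*13 - 9 = -3146 - 9 = -3155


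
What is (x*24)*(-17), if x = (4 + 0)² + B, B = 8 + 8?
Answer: -13056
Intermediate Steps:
B = 16
x = 32 (x = (4 + 0)² + 16 = 4² + 16 = 16 + 16 = 32)
(x*24)*(-17) = (32*24)*(-17) = 768*(-17) = -13056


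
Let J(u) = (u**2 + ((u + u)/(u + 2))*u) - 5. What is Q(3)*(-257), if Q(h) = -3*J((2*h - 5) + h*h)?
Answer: 86095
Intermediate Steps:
J(u) = -5 + u**2 + 2*u**2/(2 + u) (J(u) = (u**2 + ((2*u)/(2 + u))*u) - 5 = (u**2 + (2*u/(2 + u))*u) - 5 = (u**2 + 2*u**2/(2 + u)) - 5 = -5 + u**2 + 2*u**2/(2 + u))
Q(h) = -3*(15 + (-5 + h**2 + 2*h)**3 - 10*h - 5*h**2 + 4*(-5 + h**2 + 2*h)**2)/(-3 + h**2 + 2*h) (Q(h) = -3*(-10 + ((2*h - 5) + h*h)**3 - 5*((2*h - 5) + h*h) + 4*((2*h - 5) + h*h)**2)/(2 + ((2*h - 5) + h*h)) = -3*(-10 + ((-5 + 2*h) + h**2)**3 - 5*((-5 + 2*h) + h**2) + 4*((-5 + 2*h) + h**2)**2)/(2 + ((-5 + 2*h) + h**2)) = -3*(-10 + (-5 + h**2 + 2*h)**3 - 5*(-5 + h**2 + 2*h) + 4*(-5 + h**2 + 2*h)**2)/(2 + (-5 + h**2 + 2*h)) = -3*(-10 + (-5 + h**2 + 2*h)**3 + (25 - 10*h - 5*h**2) + 4*(-5 + h**2 + 2*h)**2)/(-3 + h**2 + 2*h) = -3*(15 + (-5 + h**2 + 2*h)**3 - 10*h - 5*h**2 + 4*(-5 + h**2 + 2*h)**2)/(-3 + h**2 + 2*h))
Q(3)*(-257) = (3*(10 - 1*3**4 - 1*3**6 - 60*3 - 6*3**5 + 14*3**2 + 36*3**3)/(-3 + 3**2 + 2*3))*(-257) = (3*(10 - 1*81 - 1*729 - 180 - 6*243 + 14*9 + 36*27)/(-3 + 9 + 6))*(-257) = (3*(10 - 81 - 729 - 180 - 1458 + 126 + 972)/12)*(-257) = (3*(1/12)*(-1340))*(-257) = -335*(-257) = 86095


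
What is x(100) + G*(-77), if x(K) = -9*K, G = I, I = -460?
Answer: 34520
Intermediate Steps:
G = -460
x(100) + G*(-77) = -9*100 - 460*(-77) = -900 + 35420 = 34520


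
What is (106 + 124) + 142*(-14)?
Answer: -1758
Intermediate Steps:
(106 + 124) + 142*(-14) = 230 - 1988 = -1758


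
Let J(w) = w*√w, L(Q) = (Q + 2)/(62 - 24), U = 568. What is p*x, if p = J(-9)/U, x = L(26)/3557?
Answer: -189*I/19193572 ≈ -9.847e-6*I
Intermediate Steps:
L(Q) = 1/19 + Q/38 (L(Q) = (2 + Q)/38 = (2 + Q)*(1/38) = 1/19 + Q/38)
J(w) = w^(3/2)
x = 14/67583 (x = (1/19 + (1/38)*26)/3557 = (1/19 + 13/19)*(1/3557) = (14/19)*(1/3557) = 14/67583 ≈ 0.00020715)
p = -27*I/568 (p = (-9)^(3/2)/568 = -27*I*(1/568) = -27*I/568 ≈ -0.047535*I)
p*x = -27*I/568*(14/67583) = -189*I/19193572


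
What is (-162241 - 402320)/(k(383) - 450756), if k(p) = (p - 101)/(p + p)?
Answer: 72075621/57546469 ≈ 1.2525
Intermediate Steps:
k(p) = (-101 + p)/(2*p) (k(p) = (-101 + p)/((2*p)) = (-101 + p)*(1/(2*p)) = (-101 + p)/(2*p))
(-162241 - 402320)/(k(383) - 450756) = (-162241 - 402320)/((1/2)*(-101 + 383)/383 - 450756) = -564561/((1/2)*(1/383)*282 - 450756) = -564561/(141/383 - 450756) = -564561/(-172639407/383) = -564561*(-383/172639407) = 72075621/57546469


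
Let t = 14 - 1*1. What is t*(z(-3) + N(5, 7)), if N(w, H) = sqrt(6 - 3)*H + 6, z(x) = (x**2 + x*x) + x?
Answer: 273 + 91*sqrt(3) ≈ 430.62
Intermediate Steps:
z(x) = x + 2*x**2 (z(x) = (x**2 + x**2) + x = 2*x**2 + x = x + 2*x**2)
N(w, H) = 6 + H*sqrt(3) (N(w, H) = sqrt(3)*H + 6 = H*sqrt(3) + 6 = 6 + H*sqrt(3))
t = 13 (t = 14 - 1 = 13)
t*(z(-3) + N(5, 7)) = 13*(-3*(1 + 2*(-3)) + (6 + 7*sqrt(3))) = 13*(-3*(1 - 6) + (6 + 7*sqrt(3))) = 13*(-3*(-5) + (6 + 7*sqrt(3))) = 13*(15 + (6 + 7*sqrt(3))) = 13*(21 + 7*sqrt(3)) = 273 + 91*sqrt(3)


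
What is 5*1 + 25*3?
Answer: 80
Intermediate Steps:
5*1 + 25*3 = 5 + 75 = 80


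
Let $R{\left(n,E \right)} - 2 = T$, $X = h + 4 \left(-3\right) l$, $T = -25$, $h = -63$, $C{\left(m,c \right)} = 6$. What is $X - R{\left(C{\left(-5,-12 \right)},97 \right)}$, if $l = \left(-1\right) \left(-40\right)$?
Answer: $-520$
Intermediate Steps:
$l = 40$
$X = -543$ ($X = -63 + 4 \left(-3\right) 40 = -63 - 480 = -543$)
$R{\left(n,E \right)} = -23$ ($R{\left(n,E \right)} = 2 - 25 = -23$)
$X - R{\left(C{\left(-5,-12 \right)},97 \right)} = -543 - -23 = -543 + 23 = -520$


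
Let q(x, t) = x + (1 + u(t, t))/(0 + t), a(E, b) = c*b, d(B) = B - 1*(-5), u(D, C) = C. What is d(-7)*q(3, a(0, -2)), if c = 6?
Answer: -47/6 ≈ -7.8333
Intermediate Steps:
d(B) = 5 + B (d(B) = B + 5 = 5 + B)
a(E, b) = 6*b
q(x, t) = x + (1 + t)/t (q(x, t) = x + (1 + t)/(0 + t) = x + (1 + t)/t)
d(-7)*q(3, a(0, -2)) = (5 - 7)*(1 + 3 + 1/(6*(-2))) = -2*(1 + 3 + 1/(-12)) = -2*(1 + 3 - 1/12) = -2*47/12 = -47/6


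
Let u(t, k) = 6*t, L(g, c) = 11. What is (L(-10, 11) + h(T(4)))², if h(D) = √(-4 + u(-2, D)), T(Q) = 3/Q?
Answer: 105 + 88*I ≈ 105.0 + 88.0*I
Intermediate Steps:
h(D) = 4*I (h(D) = √(-4 + 6*(-2)) = √(-4 - 12) = √(-16) = 4*I)
(L(-10, 11) + h(T(4)))² = (11 + 4*I)²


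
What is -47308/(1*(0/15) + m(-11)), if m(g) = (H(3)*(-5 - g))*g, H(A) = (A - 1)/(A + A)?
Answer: 23654/11 ≈ 2150.4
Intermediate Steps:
H(A) = (-1 + A)/(2*A) (H(A) = (-1 + A)/((2*A)) = (-1 + A)*(1/(2*A)) = (-1 + A)/(2*A))
m(g) = g*(-5/3 - g/3) (m(g) = (((1/2)*(-1 + 3)/3)*(-5 - g))*g = (((1/2)*(1/3)*2)*(-5 - g))*g = ((-5 - g)/3)*g = (-5/3 - g/3)*g = g*(-5/3 - g/3))
-47308/(1*(0/15) + m(-11)) = -47308/(1*(0/15) - 1/3*(-11)*(5 - 11)) = -47308/(1*(0*(1/15)) - 1/3*(-11)*(-6)) = -47308/(1*0 - 22) = -47308/(0 - 22) = -47308/(-22) = -47308*(-1/22) = 23654/11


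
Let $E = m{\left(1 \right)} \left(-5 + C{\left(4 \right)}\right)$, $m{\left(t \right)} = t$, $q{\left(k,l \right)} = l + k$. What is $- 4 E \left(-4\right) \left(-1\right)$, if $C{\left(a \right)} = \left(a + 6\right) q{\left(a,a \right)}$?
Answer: $-1200$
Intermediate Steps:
$q{\left(k,l \right)} = k + l$
$C{\left(a \right)} = 2 a \left(6 + a\right)$ ($C{\left(a \right)} = \left(a + 6\right) \left(a + a\right) = \left(6 + a\right) 2 a = 2 a \left(6 + a\right)$)
$E = 75$ ($E = 1 \left(-5 + 2 \cdot 4 \left(6 + 4\right)\right) = 1 \left(-5 + 2 \cdot 4 \cdot 10\right) = 1 \left(-5 + 80\right) = 1 \cdot 75 = 75$)
$- 4 E \left(-4\right) \left(-1\right) = \left(-4\right) 75 \left(-4\right) \left(-1\right) = \left(-300\right) \left(-4\right) \left(-1\right) = 1200 \left(-1\right) = -1200$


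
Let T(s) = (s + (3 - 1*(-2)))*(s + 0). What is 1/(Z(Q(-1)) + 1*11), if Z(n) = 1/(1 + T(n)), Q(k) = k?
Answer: 3/32 ≈ 0.093750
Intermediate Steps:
T(s) = s*(5 + s) (T(s) = (s + (3 + 2))*s = (s + 5)*s = (5 + s)*s = s*(5 + s))
Z(n) = 1/(1 + n*(5 + n))
1/(Z(Q(-1)) + 1*11) = 1/(1/(1 - (5 - 1)) + 1*11) = 1/(1/(1 - 1*4) + 11) = 1/(1/(1 - 4) + 11) = 1/(1/(-3) + 11) = 1/(-⅓ + 11) = 1/(32/3) = 3/32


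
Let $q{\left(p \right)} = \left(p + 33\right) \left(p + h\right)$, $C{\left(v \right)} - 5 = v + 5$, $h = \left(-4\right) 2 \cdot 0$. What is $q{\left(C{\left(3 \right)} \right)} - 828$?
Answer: $-230$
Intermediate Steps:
$h = 0$ ($h = \left(-8\right) 0 = 0$)
$C{\left(v \right)} = 10 + v$ ($C{\left(v \right)} = 5 + \left(v + 5\right) = 5 + \left(5 + v\right) = 10 + v$)
$q{\left(p \right)} = p \left(33 + p\right)$ ($q{\left(p \right)} = \left(p + 33\right) \left(p + 0\right) = \left(33 + p\right) p = p \left(33 + p\right)$)
$q{\left(C{\left(3 \right)} \right)} - 828 = \left(10 + 3\right) \left(33 + \left(10 + 3\right)\right) - 828 = 13 \left(33 + 13\right) - 828 = 13 \cdot 46 - 828 = 598 - 828 = -230$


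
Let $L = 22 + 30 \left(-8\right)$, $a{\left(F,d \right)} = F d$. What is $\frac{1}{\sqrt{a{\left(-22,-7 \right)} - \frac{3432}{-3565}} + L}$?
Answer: $- \frac{388585}{84435309} - \frac{\sqrt{1969455730}}{168870618} \approx -0.004865$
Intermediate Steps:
$L = -218$ ($L = 22 - 240 = -218$)
$\frac{1}{\sqrt{a{\left(-22,-7 \right)} - \frac{3432}{-3565}} + L} = \frac{1}{\sqrt{\left(-22\right) \left(-7\right) - \frac{3432}{-3565}} - 218} = \frac{1}{\sqrt{154 - - \frac{3432}{3565}} - 218} = \frac{1}{\sqrt{154 + \frac{3432}{3565}} - 218} = \frac{1}{\sqrt{\frac{552442}{3565}} - 218} = \frac{1}{\frac{\sqrt{1969455730}}{3565} - 218} = \frac{1}{-218 + \frac{\sqrt{1969455730}}{3565}}$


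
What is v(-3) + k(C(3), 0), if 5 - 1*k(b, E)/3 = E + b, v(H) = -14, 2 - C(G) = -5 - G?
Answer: -29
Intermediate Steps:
C(G) = 7 + G (C(G) = 2 - (-5 - G) = 2 + (5 + G) = 7 + G)
k(b, E) = 15 - 3*E - 3*b (k(b, E) = 15 - 3*(E + b) = 15 + (-3*E - 3*b) = 15 - 3*E - 3*b)
v(-3) + k(C(3), 0) = -14 + (15 - 3*0 - 3*(7 + 3)) = -14 + (15 + 0 - 3*10) = -14 + (15 + 0 - 30) = -14 - 15 = -29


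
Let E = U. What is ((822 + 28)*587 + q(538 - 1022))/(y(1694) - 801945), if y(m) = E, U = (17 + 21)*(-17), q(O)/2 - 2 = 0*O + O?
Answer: -497986/802591 ≈ -0.62047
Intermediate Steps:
q(O) = 4 + 2*O (q(O) = 4 + 2*(0*O + O) = 4 + 2*(0 + O) = 4 + 2*O)
U = -646 (U = 38*(-17) = -646)
E = -646
y(m) = -646
((822 + 28)*587 + q(538 - 1022))/(y(1694) - 801945) = ((822 + 28)*587 + (4 + 2*(538 - 1022)))/(-646 - 801945) = (850*587 + (4 + 2*(-484)))/(-802591) = (498950 + (4 - 968))*(-1/802591) = (498950 - 964)*(-1/802591) = 497986*(-1/802591) = -497986/802591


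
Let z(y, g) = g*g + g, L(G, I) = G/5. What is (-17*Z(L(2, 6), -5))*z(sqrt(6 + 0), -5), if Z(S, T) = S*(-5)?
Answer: 680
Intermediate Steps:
L(G, I) = G/5 (L(G, I) = G*(1/5) = G/5)
Z(S, T) = -5*S
z(y, g) = g + g**2 (z(y, g) = g**2 + g = g + g**2)
(-17*Z(L(2, 6), -5))*z(sqrt(6 + 0), -5) = (-(-85)*(1/5)*2)*(-5*(1 - 5)) = (-(-85)*2/5)*(-5*(-4)) = -17*(-2)*20 = 34*20 = 680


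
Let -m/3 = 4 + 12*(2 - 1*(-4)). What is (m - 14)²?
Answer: 58564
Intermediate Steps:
m = -228 (m = -3*(4 + 12*(2 - 1*(-4))) = -3*(4 + 12*(2 + 4)) = -3*(4 + 12*6) = -3*(4 + 72) = -3*76 = -228)
(m - 14)² = (-228 - 14)² = (-242)² = 58564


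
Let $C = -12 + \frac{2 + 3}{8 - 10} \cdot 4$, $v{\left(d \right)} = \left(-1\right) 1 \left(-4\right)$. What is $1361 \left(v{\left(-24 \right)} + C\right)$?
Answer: $-24498$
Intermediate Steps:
$v{\left(d \right)} = 4$ ($v{\left(d \right)} = \left(-1\right) \left(-4\right) = 4$)
$C = -22$ ($C = -12 + \frac{5}{-2} \cdot 4 = -12 + 5 \left(- \frac{1}{2}\right) 4 = -12 - 10 = -22$)
$1361 \left(v{\left(-24 \right)} + C\right) = 1361 \left(4 - 22\right) = 1361 \left(-18\right) = -24498$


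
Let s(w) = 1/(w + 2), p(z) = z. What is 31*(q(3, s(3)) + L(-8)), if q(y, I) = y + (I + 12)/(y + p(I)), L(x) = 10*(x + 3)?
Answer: -21421/16 ≈ -1338.8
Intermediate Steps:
s(w) = 1/(2 + w)
L(x) = 30 + 10*x (L(x) = 10*(3 + x) = 30 + 10*x)
q(y, I) = y + (12 + I)/(I + y) (q(y, I) = y + (I + 12)/(y + I) = y + (12 + I)/(I + y))
31*(q(3, s(3)) + L(-8)) = 31*((12 + 1/(2 + 3) + 3² + 3/(2 + 3))/(1/(2 + 3) + 3) + (30 + 10*(-8))) = 31*((12 + 1/5 + 9 + 3/5)/(1/5 + 3) + (30 - 80)) = 31*((12 + ⅕ + 9 + (⅕)*3)/(⅕ + 3) - 50) = 31*((12 + ⅕ + 9 + ⅗)/(16/5) - 50) = 31*((5/16)*(109/5) - 50) = 31*(109/16 - 50) = 31*(-691/16) = -21421/16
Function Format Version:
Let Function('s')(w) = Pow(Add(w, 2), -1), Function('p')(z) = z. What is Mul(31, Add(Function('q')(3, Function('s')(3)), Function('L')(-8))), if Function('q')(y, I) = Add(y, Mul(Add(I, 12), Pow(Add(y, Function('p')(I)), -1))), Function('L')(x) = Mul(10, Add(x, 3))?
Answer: Rational(-21421, 16) ≈ -1338.8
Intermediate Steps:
Function('s')(w) = Pow(Add(2, w), -1)
Function('L')(x) = Add(30, Mul(10, x)) (Function('L')(x) = Mul(10, Add(3, x)) = Add(30, Mul(10, x)))
Function('q')(y, I) = Add(y, Mul(Pow(Add(I, y), -1), Add(12, I))) (Function('q')(y, I) = Add(y, Mul(Add(I, 12), Pow(Add(y, I), -1))) = Add(y, Mul(Add(12, I), Pow(Add(I, y), -1))) = Add(y, Mul(Pow(Add(I, y), -1), Add(12, I))))
Mul(31, Add(Function('q')(3, Function('s')(3)), Function('L')(-8))) = Mul(31, Add(Mul(Pow(Add(Pow(Add(2, 3), -1), 3), -1), Add(12, Pow(Add(2, 3), -1), Pow(3, 2), Mul(Pow(Add(2, 3), -1), 3))), Add(30, Mul(10, -8)))) = Mul(31, Add(Mul(Pow(Add(Pow(5, -1), 3), -1), Add(12, Pow(5, -1), 9, Mul(Pow(5, -1), 3))), Add(30, -80))) = Mul(31, Add(Mul(Pow(Add(Rational(1, 5), 3), -1), Add(12, Rational(1, 5), 9, Mul(Rational(1, 5), 3))), -50)) = Mul(31, Add(Mul(Pow(Rational(16, 5), -1), Add(12, Rational(1, 5), 9, Rational(3, 5))), -50)) = Mul(31, Add(Mul(Rational(5, 16), Rational(109, 5)), -50)) = Mul(31, Add(Rational(109, 16), -50)) = Mul(31, Rational(-691, 16)) = Rational(-21421, 16)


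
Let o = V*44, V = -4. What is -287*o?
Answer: 50512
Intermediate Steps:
o = -176 (o = -4*44 = -176)
-287*o = -287*(-176) = 50512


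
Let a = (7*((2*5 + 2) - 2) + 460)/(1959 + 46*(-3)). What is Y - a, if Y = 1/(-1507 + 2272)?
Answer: -134543/464355 ≈ -0.28974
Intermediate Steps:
Y = 1/765 ≈ 0.0013072
a = 530/1821 (a = (7*((10 + 2) - 2) + 460)/(1959 - 138) = (7*(12 - 2) + 460)/1821 = (7*10 + 460)*(1/1821) = (70 + 460)*(1/1821) = 530*(1/1821) = 530/1821 ≈ 0.29105)
Y - a = 1/765 - 1*530/1821 = 1/765 - 530/1821 = -134543/464355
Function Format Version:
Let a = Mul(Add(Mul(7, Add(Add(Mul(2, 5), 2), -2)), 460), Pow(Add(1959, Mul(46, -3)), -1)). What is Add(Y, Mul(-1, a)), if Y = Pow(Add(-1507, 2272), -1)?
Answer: Rational(-134543, 464355) ≈ -0.28974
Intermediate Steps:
Y = Rational(1, 765) (Y = Pow(765, -1) = Rational(1, 765) ≈ 0.0013072)
a = Rational(530, 1821) (a = Mul(Add(Mul(7, Add(Add(10, 2), -2)), 460), Pow(Add(1959, -138), -1)) = Mul(Add(Mul(7, Add(12, -2)), 460), Pow(1821, -1)) = Mul(Add(Mul(7, 10), 460), Rational(1, 1821)) = Mul(Add(70, 460), Rational(1, 1821)) = Mul(530, Rational(1, 1821)) = Rational(530, 1821) ≈ 0.29105)
Add(Y, Mul(-1, a)) = Add(Rational(1, 765), Mul(-1, Rational(530, 1821))) = Add(Rational(1, 765), Rational(-530, 1821)) = Rational(-134543, 464355)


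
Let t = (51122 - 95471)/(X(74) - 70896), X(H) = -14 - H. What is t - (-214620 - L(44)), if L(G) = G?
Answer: 15237753725/70984 ≈ 2.1466e+5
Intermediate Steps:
t = 44349/70984 (t = (51122 - 95471)/((-14 - 1*74) - 70896) = -44349/((-14 - 74) - 70896) = -44349/(-88 - 70896) = -44349/(-70984) = -44349*(-1/70984) = 44349/70984 ≈ 0.62477)
t - (-214620 - L(44)) = 44349/70984 - (-214620 - 1*44) = 44349/70984 - (-214620 - 44) = 44349/70984 - 1*(-214664) = 44349/70984 + 214664 = 15237753725/70984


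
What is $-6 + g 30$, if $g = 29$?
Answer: $864$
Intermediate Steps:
$-6 + g 30 = -6 + 29 \cdot 30 = -6 + 870 = 864$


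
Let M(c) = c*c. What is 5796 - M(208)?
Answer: -37468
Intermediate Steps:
M(c) = c²
5796 - M(208) = 5796 - 1*208² = 5796 - 1*43264 = 5796 - 43264 = -37468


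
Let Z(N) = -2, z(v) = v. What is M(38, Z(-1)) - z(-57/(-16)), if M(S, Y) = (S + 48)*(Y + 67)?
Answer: 89383/16 ≈ 5586.4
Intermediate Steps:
M(S, Y) = (48 + S)*(67 + Y)
M(38, Z(-1)) - z(-57/(-16)) = (3216 + 48*(-2) + 67*38 + 38*(-2)) - (-57)/(-16) = (3216 - 96 + 2546 - 76) - (-57)*(-1)/16 = 5590 - 1*57/16 = 5590 - 57/16 = 89383/16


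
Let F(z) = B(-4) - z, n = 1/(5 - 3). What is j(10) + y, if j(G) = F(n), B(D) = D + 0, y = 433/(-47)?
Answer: -1289/94 ≈ -13.713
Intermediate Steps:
y = -433/47 (y = 433*(-1/47) = -433/47 ≈ -9.2128)
B(D) = D
n = ½ (n = 1/2 = ½ ≈ 0.50000)
F(z) = -4 - z
j(G) = -9/2 (j(G) = -4 - 1*½ = -4 - ½ = -9/2)
j(10) + y = -9/2 - 433/47 = -1289/94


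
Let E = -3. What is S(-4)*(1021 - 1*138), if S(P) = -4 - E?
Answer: -883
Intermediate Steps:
S(P) = -1 (S(P) = -4 - 1*(-3) = -4 + 3 = -1)
S(-4)*(1021 - 1*138) = -(1021 - 1*138) = -(1021 - 138) = -1*883 = -883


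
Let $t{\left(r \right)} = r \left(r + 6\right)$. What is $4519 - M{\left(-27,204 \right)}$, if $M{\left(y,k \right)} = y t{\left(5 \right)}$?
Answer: $6004$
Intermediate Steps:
$t{\left(r \right)} = r \left(6 + r\right)$
$M{\left(y,k \right)} = 55 y$ ($M{\left(y,k \right)} = y 5 \left(6 + 5\right) = y 5 \cdot 11 = y 55 = 55 y$)
$4519 - M{\left(-27,204 \right)} = 4519 - 55 \left(-27\right) = 4519 - -1485 = 4519 + 1485 = 6004$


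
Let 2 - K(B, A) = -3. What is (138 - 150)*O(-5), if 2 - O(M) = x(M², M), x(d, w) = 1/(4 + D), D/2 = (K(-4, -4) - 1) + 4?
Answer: -117/5 ≈ -23.400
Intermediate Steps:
K(B, A) = 5 (K(B, A) = 2 - 1*(-3) = 2 + 3 = 5)
D = 16 (D = 2*((5 - 1) + 4) = 2*(4 + 4) = 2*8 = 16)
x(d, w) = 1/20 (x(d, w) = 1/(4 + 16) = 1/20)
O(M) = 39/20 (O(M) = 2 - 1*1/20 = 2 - 1/20 = 39/20)
(138 - 150)*O(-5) = (138 - 150)*(39/20) = -12*39/20 = -117/5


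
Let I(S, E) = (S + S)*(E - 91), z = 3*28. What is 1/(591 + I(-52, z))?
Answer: 1/1319 ≈ 0.00075815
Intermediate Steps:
z = 84
I(S, E) = 2*S*(-91 + E) (I(S, E) = (2*S)*(-91 + E) = 2*S*(-91 + E))
1/(591 + I(-52, z)) = 1/(591 + 2*(-52)*(-91 + 84)) = 1/(591 + 2*(-52)*(-7)) = 1/(591 + 728) = 1/1319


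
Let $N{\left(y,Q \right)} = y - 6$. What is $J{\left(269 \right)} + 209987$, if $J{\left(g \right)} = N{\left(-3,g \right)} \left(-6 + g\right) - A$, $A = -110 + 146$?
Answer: $207584$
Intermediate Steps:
$N{\left(y,Q \right)} = -6 + y$ ($N{\left(y,Q \right)} = y - 6 = -6 + y$)
$A = 36$
$J{\left(g \right)} = 18 - 9 g$ ($J{\left(g \right)} = \left(-6 - 3\right) \left(-6 + g\right) - 36 = - 9 \left(-6 + g\right) - 36 = \left(54 - 9 g\right) - 36 = 18 - 9 g$)
$J{\left(269 \right)} + 209987 = \left(18 - 2421\right) + 209987 = -2403 + 209987 = 207584$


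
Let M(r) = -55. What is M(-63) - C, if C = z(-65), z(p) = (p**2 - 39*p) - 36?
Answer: -6779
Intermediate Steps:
z(p) = -36 + p**2 - 39*p
C = 6724 (C = -36 + (-65)**2 - 39*(-65) = -36 + 4225 + 2535 = 6724)
M(-63) - C = -55 - 1*6724 = -55 - 6724 = -6779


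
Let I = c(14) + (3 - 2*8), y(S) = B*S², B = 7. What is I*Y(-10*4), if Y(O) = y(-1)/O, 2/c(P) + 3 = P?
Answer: 987/440 ≈ 2.2432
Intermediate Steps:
c(P) = 2/(-3 + P)
y(S) = 7*S²
I = -141/11 (I = 2/(-3 + 14) + (3 - 2*8) = 2/11 + (3 - 16) = 2*(1/11) - 13 = 2/11 - 13 = -141/11 ≈ -12.818)
Y(O) = 7/O (Y(O) = (7*(-1)²)/O = (7*1)/O = 7/O)
I*Y(-10*4) = -987/(11*((-10*4))) = -987/(11*(-40)) = -987*(-1)/(11*40) = -141/11*(-7/40) = 987/440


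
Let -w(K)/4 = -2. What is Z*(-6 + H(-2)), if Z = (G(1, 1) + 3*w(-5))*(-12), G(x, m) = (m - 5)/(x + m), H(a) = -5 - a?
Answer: 2376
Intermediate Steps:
w(K) = 8 (w(K) = -4*(-2) = 8)
G(x, m) = (-5 + m)/(m + x)
Z = -264 (Z = ((-5 + 1)/(1 + 1) + 3*8)*(-12) = (-4/2 + 24)*(-12) = ((1/2)*(-4) + 24)*(-12) = (-2 + 24)*(-12) = 22*(-12) = -264)
Z*(-6 + H(-2)) = -264*(-6 + (-5 - 1*(-2))) = -264*(-6 + (-5 + 2)) = -264*(-6 - 3) = -264*(-9) = 2376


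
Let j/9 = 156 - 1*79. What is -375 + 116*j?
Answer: 80013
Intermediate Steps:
j = 693 (j = 9*(156 - 1*79) = 9*(156 - 79) = 9*77 = 693)
-375 + 116*j = -375 + 116*693 = -375 + 80388 = 80013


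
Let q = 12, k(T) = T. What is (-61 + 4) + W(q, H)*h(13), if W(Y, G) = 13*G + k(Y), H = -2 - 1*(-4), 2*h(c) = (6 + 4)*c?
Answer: 2413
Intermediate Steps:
h(c) = 5*c (h(c) = ((6 + 4)*c)/2 = (10*c)/2 = 5*c)
H = 2 (H = -2 + 4 = 2)
W(Y, G) = Y + 13*G (W(Y, G) = 13*G + Y = Y + 13*G)
(-61 + 4) + W(q, H)*h(13) = (-61 + 4) + (12 + 13*2)*(5*13) = -57 + (12 + 26)*65 = -57 + 38*65 = -57 + 2470 = 2413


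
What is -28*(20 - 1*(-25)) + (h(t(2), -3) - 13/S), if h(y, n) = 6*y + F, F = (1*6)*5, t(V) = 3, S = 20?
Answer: -24253/20 ≈ -1212.7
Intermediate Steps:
F = 30 (F = 6*5 = 30)
h(y, n) = 30 + 6*y (h(y, n) = 6*y + 30 = 30 + 6*y)
-28*(20 - 1*(-25)) + (h(t(2), -3) - 13/S) = -28*(20 - 1*(-25)) + ((30 + 6*3) - 13/20) = -28*(20 + 25) + ((30 + 18) - 13/20) = -28*45 + (48 - 1*13/20) = -1260 + (48 - 13/20) = -1260 + 947/20 = -24253/20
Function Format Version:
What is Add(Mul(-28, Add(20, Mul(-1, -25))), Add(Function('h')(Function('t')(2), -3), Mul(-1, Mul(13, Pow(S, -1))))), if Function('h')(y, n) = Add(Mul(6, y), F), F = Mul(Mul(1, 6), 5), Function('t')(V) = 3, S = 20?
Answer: Rational(-24253, 20) ≈ -1212.7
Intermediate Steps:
F = 30 (F = Mul(6, 5) = 30)
Function('h')(y, n) = Add(30, Mul(6, y)) (Function('h')(y, n) = Add(Mul(6, y), 30) = Add(30, Mul(6, y)))
Add(Mul(-28, Add(20, Mul(-1, -25))), Add(Function('h')(Function('t')(2), -3), Mul(-1, Mul(13, Pow(S, -1))))) = Add(Mul(-28, Add(20, Mul(-1, -25))), Add(Add(30, Mul(6, 3)), Mul(-1, Mul(13, Pow(20, -1))))) = Add(Mul(-28, Add(20, 25)), Add(Add(30, 18), Mul(-1, Mul(13, Rational(1, 20))))) = Add(Mul(-28, 45), Add(48, Mul(-1, Rational(13, 20)))) = Add(-1260, Add(48, Rational(-13, 20))) = Add(-1260, Rational(947, 20)) = Rational(-24253, 20)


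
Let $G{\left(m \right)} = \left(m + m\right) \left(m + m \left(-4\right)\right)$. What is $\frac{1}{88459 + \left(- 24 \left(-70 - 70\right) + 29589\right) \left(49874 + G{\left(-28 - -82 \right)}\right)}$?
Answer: $\frac{1}{1066911181} \approx 9.3729 \cdot 10^{-10}$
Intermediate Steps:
$G{\left(m \right)} = - 6 m^{2}$ ($G{\left(m \right)} = 2 m \left(m - 4 m\right) = 2 m \left(- 3 m\right) = - 6 m^{2}$)
$\frac{1}{88459 + \left(- 24 \left(-70 - 70\right) + 29589\right) \left(49874 + G{\left(-28 - -82 \right)}\right)} = \frac{1}{88459 + \left(- 24 \left(-70 - 70\right) + 29589\right) \left(49874 - 6 \left(-28 - -82\right)^{2}\right)} = \frac{1}{88459 + \left(\left(-24\right) \left(-140\right) + 29589\right) \left(49874 - 6 \left(-28 + 82\right)^{2}\right)} = \frac{1}{88459 + \left(3360 + 29589\right) \left(49874 - 6 \cdot 54^{2}\right)} = \frac{1}{88459 + 32949 \left(49874 - 17496\right)} = \frac{1}{88459 + 32949 \cdot 32378} = \frac{1}{88459 + 1066822722} = \frac{1}{1066911181}$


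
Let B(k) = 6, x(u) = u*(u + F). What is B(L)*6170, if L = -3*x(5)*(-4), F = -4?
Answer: 37020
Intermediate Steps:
x(u) = u*(-4 + u) (x(u) = u*(u - 4) = u*(-4 + u))
L = 60 (L = -15*(-4 + 5)*(-4) = -15*(-4) = 60)
B(L)*6170 = 6*6170 = 37020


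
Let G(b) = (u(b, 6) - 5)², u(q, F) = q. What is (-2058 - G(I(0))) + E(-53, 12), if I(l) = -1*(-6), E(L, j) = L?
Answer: -2112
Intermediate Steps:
I(l) = 6
G(b) = (-5 + b)² (G(b) = (b - 5)² = (-5 + b)²)
(-2058 - G(I(0))) + E(-53, 12) = (-2058 - (-5 + 6)²) - 53 = (-2058 - 1*1²) - 53 = (-2058 - 1*1) - 53 = (-2058 - 1) - 53 = -2059 - 53 = -2112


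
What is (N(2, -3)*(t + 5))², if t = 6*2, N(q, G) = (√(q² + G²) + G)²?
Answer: 275128 - 76296*√13 ≈ 38.860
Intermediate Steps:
N(q, G) = (G + √(G² + q²))² (N(q, G) = (√(G² + q²) + G)² = (G + √(G² + q²))²)
t = 12
(N(2, -3)*(t + 5))² = ((-3 + √((-3)² + 2²))²*(12 + 5))² = ((-3 + √(9 + 4))²*17)² = ((-3 + √13)²*17)² = (17*(-3 + √13)²)² = 289*(-3 + √13)⁴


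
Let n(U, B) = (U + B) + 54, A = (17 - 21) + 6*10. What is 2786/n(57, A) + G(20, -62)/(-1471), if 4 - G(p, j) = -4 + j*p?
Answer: 3889790/245657 ≈ 15.834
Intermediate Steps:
G(p, j) = 8 - j*p (G(p, j) = 4 - (-4 + j*p) = 4 + (4 - j*p) = 8 - j*p)
A = 56 (A = -4 + 60 = 56)
n(U, B) = 54 + B + U (n(U, B) = (B + U) + 54 = 54 + B + U)
2786/n(57, A) + G(20, -62)/(-1471) = 2786/(54 + 56 + 57) + (8 - 1*(-62)*20)/(-1471) = 2786/167 + (8 + 1240)*(-1/1471) = 2786*(1/167) + 1248*(-1/1471) = 2786/167 - 1248/1471 = 3889790/245657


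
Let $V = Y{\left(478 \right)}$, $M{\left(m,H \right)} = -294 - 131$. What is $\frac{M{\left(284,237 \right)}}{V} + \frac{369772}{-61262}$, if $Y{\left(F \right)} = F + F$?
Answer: $- \frac{189769191}{29283236} \approx -6.4805$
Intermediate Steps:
$M{\left(m,H \right)} = -425$
$Y{\left(F \right)} = 2 F$
$V = 956$ ($V = 2 \cdot 478 = 956$)
$\frac{M{\left(284,237 \right)}}{V} + \frac{369772}{-61262} = - \frac{425}{956} + \frac{369772}{-61262} = \left(-425\right) \frac{1}{956} + 369772 \left(- \frac{1}{61262}\right) = - \frac{425}{956} - \frac{184886}{30631} = - \frac{189769191}{29283236}$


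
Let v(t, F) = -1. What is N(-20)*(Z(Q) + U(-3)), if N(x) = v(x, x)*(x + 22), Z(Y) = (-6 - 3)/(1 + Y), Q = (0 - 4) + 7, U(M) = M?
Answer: 21/2 ≈ 10.500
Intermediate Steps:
Q = 3 (Q = -4 + 7 = 3)
Z(Y) = -9/(1 + Y)
N(x) = -22 - x (N(x) = -(x + 22) = -(22 + x) = -22 - x)
N(-20)*(Z(Q) + U(-3)) = (-22 - 1*(-20))*(-9/(1 + 3) - 3) = (-22 + 20)*(-9/4 - 3) = -2*(-9*¼ - 3) = -2*(-9/4 - 3) = -2*(-21/4) = 21/2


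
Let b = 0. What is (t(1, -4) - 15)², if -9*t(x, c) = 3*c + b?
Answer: 1681/9 ≈ 186.78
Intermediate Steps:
t(x, c) = -c/3 (t(x, c) = -(3*c + 0)/9 = -c/3)
(t(1, -4) - 15)² = (-⅓*(-4) - 15)² = (4/3 - 15)² = (-41/3)² = 1681/9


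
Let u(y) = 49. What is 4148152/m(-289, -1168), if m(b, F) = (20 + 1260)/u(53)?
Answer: 25407431/160 ≈ 1.5880e+5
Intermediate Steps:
m(b, F) = 1280/49 (m(b, F) = (20 + 1260)/49 = 1280*(1/49) = 1280/49)
4148152/m(-289, -1168) = 4148152/(1280/49) = 4148152*(49/1280) = 25407431/160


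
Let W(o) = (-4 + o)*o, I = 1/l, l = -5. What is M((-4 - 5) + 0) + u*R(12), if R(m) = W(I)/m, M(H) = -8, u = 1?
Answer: -793/100 ≈ -7.9300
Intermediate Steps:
I = -⅕ (I = 1/(-5) = -⅕ ≈ -0.20000)
W(o) = o*(-4 + o)
R(m) = 21/(25*m) (R(m) = (-(-4 - ⅕)/5)/m = (-⅕*(-21/5))/m = 21/(25*m))
M((-4 - 5) + 0) + u*R(12) = -8 + 1*((21/25)/12) = -8 + 1*((21/25)*(1/12)) = -8 + 1*(7/100) = -8 + 7/100 = -793/100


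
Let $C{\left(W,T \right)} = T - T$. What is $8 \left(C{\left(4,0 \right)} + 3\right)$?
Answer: $24$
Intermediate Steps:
$C{\left(W,T \right)} = 0$
$8 \left(C{\left(4,0 \right)} + 3\right) = 8 \left(0 + 3\right) = 8 \cdot 3 = 24$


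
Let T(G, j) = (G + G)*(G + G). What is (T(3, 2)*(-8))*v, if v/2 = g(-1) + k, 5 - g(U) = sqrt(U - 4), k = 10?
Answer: -8640 + 576*I*sqrt(5) ≈ -8640.0 + 1288.0*I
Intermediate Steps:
g(U) = 5 - sqrt(-4 + U) (g(U) = 5 - sqrt(U - 4) = 5 - sqrt(-4 + U))
v = 30 - 2*I*sqrt(5) (v = 2*((5 - sqrt(-4 - 1)) + 10) = 2*((5 - sqrt(-5)) + 10) = 2*((5 - I*sqrt(5)) + 10) = 2*(15 - I*sqrt(5)) = 30 - 2*I*sqrt(5) ≈ 30.0 - 4.4721*I)
T(G, j) = 4*G**2 (T(G, j) = (2*G)*(2*G) = 4*G**2)
(T(3, 2)*(-8))*v = ((4*3**2)*(-8))*(30 - 2*I*sqrt(5)) = ((4*9)*(-8))*(30 - 2*I*sqrt(5)) = (36*(-8))*(30 - 2*I*sqrt(5)) = -288*(30 - 2*I*sqrt(5)) = -8640 + 576*I*sqrt(5)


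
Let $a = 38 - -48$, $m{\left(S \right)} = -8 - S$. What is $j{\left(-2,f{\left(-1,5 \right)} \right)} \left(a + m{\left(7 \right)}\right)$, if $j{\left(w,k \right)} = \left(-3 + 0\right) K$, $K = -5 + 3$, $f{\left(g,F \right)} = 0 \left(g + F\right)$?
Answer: $426$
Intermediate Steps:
$f{\left(g,F \right)} = 0$ ($f{\left(g,F \right)} = 0 \left(F + g\right) = 0$)
$K = -2$
$a = 86$ ($a = 38 + 48 = 86$)
$j{\left(w,k \right)} = 6$ ($j{\left(w,k \right)} = \left(-3 + 0\right) \left(-2\right) = \left(-3\right) \left(-2\right) = 6$)
$j{\left(-2,f{\left(-1,5 \right)} \right)} \left(a + m{\left(7 \right)}\right) = 6 \left(86 - 15\right) = 6 \cdot 71 = 426$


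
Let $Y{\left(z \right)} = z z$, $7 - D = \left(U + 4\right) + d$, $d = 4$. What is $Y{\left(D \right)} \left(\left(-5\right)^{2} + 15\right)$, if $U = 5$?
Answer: $1440$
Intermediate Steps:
$D = -6$ ($D = 7 - \left(\left(5 + 4\right) + 4\right) = 7 - \left(9 + 4\right) = 7 - 13 = -6$)
$Y{\left(z \right)} = z^{2}$
$Y{\left(D \right)} \left(\left(-5\right)^{2} + 15\right) = \left(-6\right)^{2} \left(\left(-5\right)^{2} + 15\right) = 36 \left(25 + 15\right) = 36 \cdot 40 = 1440$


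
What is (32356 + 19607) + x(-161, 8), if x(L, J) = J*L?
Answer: 50675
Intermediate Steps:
(32356 + 19607) + x(-161, 8) = (32356 + 19607) + 8*(-161) = 51963 - 1288 = 50675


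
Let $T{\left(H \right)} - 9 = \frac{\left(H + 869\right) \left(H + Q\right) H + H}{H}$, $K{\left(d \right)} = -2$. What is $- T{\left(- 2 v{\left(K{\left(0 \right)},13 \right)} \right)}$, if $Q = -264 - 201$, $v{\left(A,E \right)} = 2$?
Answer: $405675$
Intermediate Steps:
$Q = -465$ ($Q = -264 - 201 = -465$)
$T{\left(H \right)} = 9 + \frac{H + H \left(-465 + H\right) \left(869 + H\right)}{H}$ ($T{\left(H \right)} = 9 + \frac{\left(H + 869\right) \left(H - 465\right) H + H}{H} = 9 + \frac{\left(869 + H\right) \left(-465 + H\right) H + H}{H} = 9 + \frac{\left(-465 + H\right) \left(869 + H\right) H + H}{H} = 9 + \frac{H \left(-465 + H\right) \left(869 + H\right) + H}{H} = 9 + \frac{H + H \left(-465 + H\right) \left(869 + H\right)}{H}$)
$- T{\left(- 2 v{\left(K{\left(0 \right)},13 \right)} \right)} = - (-404075 + \left(\left(-2\right) 2\right)^{2} + 404 \left(\left(-2\right) 2\right)) = - (-404075 + \left(-4\right)^{2} + 404 \left(-4\right)) = - (-404075 + 16 - 1616) = \left(-1\right) \left(-405675\right) = 405675$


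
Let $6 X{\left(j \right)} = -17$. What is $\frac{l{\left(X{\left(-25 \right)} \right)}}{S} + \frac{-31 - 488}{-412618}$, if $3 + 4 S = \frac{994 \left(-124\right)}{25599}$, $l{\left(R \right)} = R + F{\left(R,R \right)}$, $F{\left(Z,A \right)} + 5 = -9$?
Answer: $\frac{101617063585}{11792209822} \approx 8.6173$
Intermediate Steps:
$F{\left(Z,A \right)} = -14$ ($F{\left(Z,A \right)} = -5 - 9 = -14$)
$X{\left(j \right)} = - \frac{17}{6}$ ($X{\left(j \right)} = \frac{1}{6} \left(-17\right) = - \frac{17}{6}$)
$l{\left(R \right)} = -14 + R$ ($l{\left(R \right)} = R - 14 = -14 + R$)
$S = - \frac{28579}{14628}$ ($S = - \frac{3}{4} + \frac{994 \left(-124\right) \frac{1}{25599}}{4} = - \frac{3}{4} + \frac{\left(-123256\right) \frac{1}{25599}}{4} = - \frac{3}{4} + \frac{1}{4} \left(- \frac{17608}{3657}\right) = - \frac{3}{4} - \frac{4402}{3657} = - \frac{28579}{14628} \approx -1.9537$)
$\frac{l{\left(X{\left(-25 \right)} \right)}}{S} + \frac{-31 - 488}{-412618} = \frac{-14 - \frac{17}{6}}{- \frac{28579}{14628}} + \frac{-31 - 488}{-412618} = \left(- \frac{101}{6}\right) \left(- \frac{14628}{28579}\right) + \left(-31 - 488\right) \left(- \frac{1}{412618}\right) = \frac{246238}{28579} - - \frac{519}{412618} = \frac{246238}{28579} + \frac{519}{412618} = \frac{101617063585}{11792209822}$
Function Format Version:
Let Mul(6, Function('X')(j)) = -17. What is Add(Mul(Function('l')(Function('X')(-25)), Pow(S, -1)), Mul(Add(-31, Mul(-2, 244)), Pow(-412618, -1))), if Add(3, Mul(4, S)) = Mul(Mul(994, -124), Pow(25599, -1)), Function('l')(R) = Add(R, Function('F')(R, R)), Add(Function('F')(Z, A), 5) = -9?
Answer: Rational(101617063585, 11792209822) ≈ 8.6173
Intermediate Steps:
Function('F')(Z, A) = -14 (Function('F')(Z, A) = Add(-5, -9) = -14)
Function('X')(j) = Rational(-17, 6) (Function('X')(j) = Mul(Rational(1, 6), -17) = Rational(-17, 6))
Function('l')(R) = Add(-14, R) (Function('l')(R) = Add(R, -14) = Add(-14, R))
S = Rational(-28579, 14628) (S = Add(Rational(-3, 4), Mul(Rational(1, 4), Mul(Mul(994, -124), Pow(25599, -1)))) = Add(Rational(-3, 4), Mul(Rational(1, 4), Mul(-123256, Rational(1, 25599)))) = Add(Rational(-3, 4), Mul(Rational(1, 4), Rational(-17608, 3657))) = Add(Rational(-3, 4), Rational(-4402, 3657)) = Rational(-28579, 14628) ≈ -1.9537)
Add(Mul(Function('l')(Function('X')(-25)), Pow(S, -1)), Mul(Add(-31, Mul(-2, 244)), Pow(-412618, -1))) = Add(Mul(Add(-14, Rational(-17, 6)), Pow(Rational(-28579, 14628), -1)), Mul(Add(-31, Mul(-2, 244)), Pow(-412618, -1))) = Add(Mul(Rational(-101, 6), Rational(-14628, 28579)), Mul(Add(-31, -488), Rational(-1, 412618))) = Add(Rational(246238, 28579), Mul(-519, Rational(-1, 412618))) = Add(Rational(246238, 28579), Rational(519, 412618)) = Rational(101617063585, 11792209822)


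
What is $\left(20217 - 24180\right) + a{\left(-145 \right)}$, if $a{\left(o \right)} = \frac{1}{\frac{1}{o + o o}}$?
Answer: $16917$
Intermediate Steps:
$a{\left(o \right)} = o + o^{2}$ ($a{\left(o \right)} = \frac{1}{\frac{1}{o + o^{2}}} = o + o^{2}$)
$\left(20217 - 24180\right) + a{\left(-145 \right)} = \left(20217 - 24180\right) - 145 \left(1 - 145\right) = -3963 - -20880 = -3963 + 20880 = 16917$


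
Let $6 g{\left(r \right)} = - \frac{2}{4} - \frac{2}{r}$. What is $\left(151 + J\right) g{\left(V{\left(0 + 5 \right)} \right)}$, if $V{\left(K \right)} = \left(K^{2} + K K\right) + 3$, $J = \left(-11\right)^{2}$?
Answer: $- \frac{1292}{53} \approx -24.377$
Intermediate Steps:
$J = 121$
$V{\left(K \right)} = 3 + 2 K^{2}$ ($V{\left(K \right)} = \left(K^{2} + K^{2}\right) + 3 = 2 K^{2} + 3 = 3 + 2 K^{2}$)
$g{\left(r \right)} = - \frac{1}{12} - \frac{1}{3 r}$ ($g{\left(r \right)} = \frac{- \frac{2}{4} - \frac{2}{r}}{6} = \frac{\left(-2\right) \frac{1}{4} - \frac{2}{r}}{6} = \frac{- \frac{1}{2} - \frac{2}{r}}{6} = - \frac{1}{12} - \frac{1}{3 r}$)
$\left(151 + J\right) g{\left(V{\left(0 + 5 \right)} \right)} = \left(151 + 121\right) \frac{-4 - \left(3 + 2 \left(0 + 5\right)^{2}\right)}{12 \left(3 + 2 \left(0 + 5\right)^{2}\right)} = 272 \frac{-4 - \left(3 + 2 \cdot 5^{2}\right)}{12 \left(3 + 2 \cdot 5^{2}\right)} = 272 \frac{-4 - \left(3 + 2 \cdot 25\right)}{12 \left(3 + 2 \cdot 25\right)} = 272 \frac{-4 - \left(3 + 50\right)}{12 \left(3 + 50\right)} = 272 \frac{-4 - 53}{12 \cdot 53} = 272 \cdot \frac{1}{12} \cdot \frac{1}{53} \left(-4 - 53\right) = 272 \cdot \frac{1}{12} \cdot \frac{1}{53} \left(-57\right) = 272 \left(- \frac{19}{212}\right) = - \frac{1292}{53}$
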